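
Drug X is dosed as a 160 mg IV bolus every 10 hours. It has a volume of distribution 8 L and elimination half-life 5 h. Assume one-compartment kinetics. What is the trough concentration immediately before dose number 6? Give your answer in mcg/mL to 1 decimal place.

6.7 mcg/mL

f = (1/2)^(τ/t½) = (1/2)^(10/5) ≈ 0.2500.
C₀ = D/Vd = 160/8 ≈ 20.000 mcg/mL.
Before the 6th dose, 5 doses have been given. Superposition: Cmin = C₀·(f + f² + … + f^5).
≈ 20.000 × (0.2500 + 0.0625 + 0.0156 + 0.0039 + 0.0010) ≈ 20.000 × 0.3330 ≈ 6.660 mcg/mL.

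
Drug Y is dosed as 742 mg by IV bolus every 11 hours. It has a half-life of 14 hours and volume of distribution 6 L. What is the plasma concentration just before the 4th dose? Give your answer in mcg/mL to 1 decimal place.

137.5 mcg/mL

f = (1/2)^(τ/t½) = (1/2)^(11/14) ≈ 0.5801.
C₀ = D/Vd = 742/6 ≈ 123.667 mcg/mL.
Before the 4th dose, 3 doses have been given. Superposition: Cmin = C₀·(f + f² + … + f^3).
≈ 123.667 × (0.5801 + 0.3365 + 0.1952) ≈ 123.667 × 1.1118 ≈ 137.493 mcg/mL.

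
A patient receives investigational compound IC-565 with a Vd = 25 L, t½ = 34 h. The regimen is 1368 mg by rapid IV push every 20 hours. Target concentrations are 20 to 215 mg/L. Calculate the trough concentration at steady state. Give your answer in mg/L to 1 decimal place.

108.7 mg/L

Over one 20-h interval, 20/34 ≈ 0.58824 half-lives elapse, leaving f ≈ 0.6652 of each dose.
At steady state, accumulation factor R = 1/(1 − e^(−kτ)) ≈ 2.9869.
Single-dose peak C₀ = D/Vd = 1368/25 ≈ 54.720 mg/L.
Steady-state peak Cmax,ss = C₀·R ≈ 54.720 × 2.9869 ≈ 163.443 mg/L.
One interval later, Cmin,ss = Cmax,ss·e^(−kτ) ≈ 163.443 × 0.6652 ≈ 108.722 mg/L.
Trough 108.7 mg/L vs MEC 20 mg/L: adequate.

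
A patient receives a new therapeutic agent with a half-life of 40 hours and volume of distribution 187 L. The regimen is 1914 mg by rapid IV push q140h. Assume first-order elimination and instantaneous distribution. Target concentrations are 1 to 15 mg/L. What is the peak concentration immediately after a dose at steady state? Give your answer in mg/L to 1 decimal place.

Over one 140-h interval, 140/40 ≈ 3.5 half-lives elapse, leaving f ≈ 0.0884 of each dose.
At steady state, accumulation factor R = 1/(1 − e^(−kτ)) ≈ 1.0970.
Each bolus raises the concentration by D/Vd = 1914/187 ≈ 10.235 mg/L.
Cmax,ss = C₀/(1 − f) ≈ 10.235/0.9116 ≈ 11.228 mg/L.
Peak 11.2 mg/L vs MTC 15 mg/L: below toxic threshold.

11.2 mg/L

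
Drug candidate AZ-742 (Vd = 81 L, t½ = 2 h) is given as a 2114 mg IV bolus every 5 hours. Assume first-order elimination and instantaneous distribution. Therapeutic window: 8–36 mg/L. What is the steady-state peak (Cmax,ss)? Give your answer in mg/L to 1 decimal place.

τ/t½ = 5/2 ≈ 2.5, so fraction remaining f = (1/2)^(5/2) ≈ 0.1768.
Accumulation ratio R = 1/(1 − f) ≈ 1/0.8232 ≈ 1.2148.
Each bolus raises the concentration by D/Vd = 2114/81 ≈ 26.099 mg/L.
Cmax,ss = C₀/(1 − f) ≈ 26.099/0.8232 ≈ 31.704 mg/L.
Peak 31.7 mg/L vs MTC 36 mg/L: below toxic threshold.

31.7 mg/L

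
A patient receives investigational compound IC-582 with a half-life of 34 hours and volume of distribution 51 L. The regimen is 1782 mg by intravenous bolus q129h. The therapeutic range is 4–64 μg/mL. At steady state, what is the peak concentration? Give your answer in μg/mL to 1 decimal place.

Over one 129-h interval, 129/34 ≈ 3.7941 half-lives elapse, leaving f ≈ 0.0721 of each dose.
Accumulation ratio R = 1/(1 − f) ≈ 1/0.9279 ≈ 1.0777.
Single-dose peak C₀ = D/Vd = 1782/51 ≈ 34.941 μg/mL.
Steady-state peak Cmax,ss = C₀·R ≈ 34.941 × 1.0777 ≈ 37.656 μg/mL.
Peak 37.7 μg/mL vs MTC 64 μg/mL: below toxic threshold.

37.7 μg/mL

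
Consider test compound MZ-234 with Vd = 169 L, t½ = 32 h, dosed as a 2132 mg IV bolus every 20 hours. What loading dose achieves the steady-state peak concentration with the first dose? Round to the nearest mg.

f = (1/2)^(20/32) ≈ 0.648420; accumulation ratio R = 1/(1−f) ≈ 2.84430.
Loading dose to hit Cmax,ss on first dose: D_load = D_maint·R ≈ 2132 × 2.84430 ≈ 6064.05 mg.

6064 mg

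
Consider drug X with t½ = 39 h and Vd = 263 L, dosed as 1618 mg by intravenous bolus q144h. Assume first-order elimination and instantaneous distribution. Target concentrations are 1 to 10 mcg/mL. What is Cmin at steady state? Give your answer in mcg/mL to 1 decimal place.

Over one 144-h interval, 144/39 ≈ 3.6923 half-lives elapse, leaving f ≈ 0.0774 of each dose.
Accumulation ratio R = 1/(1 − f) ≈ 1/0.9226 ≈ 1.0839.
Each bolus raises the concentration by D/Vd = 1618/263 ≈ 6.152 mcg/mL.
Cmax,ss = C₀/(1 − f) ≈ 6.152/0.9226 ≈ 6.668 mcg/mL.
One interval later, Cmin,ss = Cmax,ss·e^(−kτ) ≈ 6.668 × 0.0774 ≈ 0.516 mcg/mL.
Trough 0.5 mcg/mL vs MEC 1 mcg/mL: subtherapeutic.

0.5 mcg/mL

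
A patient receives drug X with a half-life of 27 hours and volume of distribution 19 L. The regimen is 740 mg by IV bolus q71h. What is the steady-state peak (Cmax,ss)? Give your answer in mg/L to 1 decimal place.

τ/t½ = 71/27 ≈ 2.6296, so fraction remaining f = (1/2)^(71/27) ≈ 0.1616.
Accumulation ratio R = 1/(1 − f) ≈ 1/0.8384 ≈ 1.1927.
Each bolus raises the concentration by D/Vd = 740/19 ≈ 38.947 mg/L.
Steady-state peak Cmax,ss = C₀·R ≈ 38.947 × 1.1927 ≈ 46.452 mg/L.

46.5 mg/L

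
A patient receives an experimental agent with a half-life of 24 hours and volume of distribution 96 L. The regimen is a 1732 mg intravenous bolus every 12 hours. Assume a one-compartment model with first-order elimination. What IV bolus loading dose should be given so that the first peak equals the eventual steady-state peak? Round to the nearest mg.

5913 mg

f = (1/2)^(12/24) ≈ 0.707107; accumulation ratio R = 1/(1−f) ≈ 3.41422.
Loading dose to hit Cmax,ss on first dose: D_load = D_maint·R ≈ 1732 × 3.41422 ≈ 5913.43 mg.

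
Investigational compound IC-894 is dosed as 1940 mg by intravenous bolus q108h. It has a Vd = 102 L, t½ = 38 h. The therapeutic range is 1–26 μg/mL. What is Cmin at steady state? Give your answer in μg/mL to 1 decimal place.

Over one 108-h interval, 108/38 ≈ 2.8421 half-lives elapse, leaving f ≈ 0.1395 of each dose.
At steady state, accumulation factor R = 1/(1 − e^(−kτ)) ≈ 1.1621.
Single-dose peak C₀ = D/Vd = 1940/102 ≈ 19.020 μg/mL.
Cmax,ss = C₀/(1 − f) ≈ 19.020/0.8605 ≈ 22.103 μg/mL.
Steady-state trough Cmin,ss = Cmax,ss·f ≈ 22.103 × 0.1395 ≈ 3.083 μg/mL.
Trough 3.1 μg/mL vs MEC 1 μg/mL: adequate.

3.1 μg/mL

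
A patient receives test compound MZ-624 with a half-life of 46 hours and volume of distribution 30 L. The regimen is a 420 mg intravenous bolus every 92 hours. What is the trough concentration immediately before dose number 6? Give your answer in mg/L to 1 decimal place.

f = (1/2)^(τ/t½) = (1/2)^(92/46) ≈ 0.2500.
C₀ = D/Vd = 420/30 ≈ 14.000 mg/L.
Before the 6th dose, 5 doses have been given. Superposition: Cmin = C₀·(f + f² + … + f^5).
≈ 14.000 × (0.2500 + 0.0625 + 0.0156 + 0.0039 + 0.0010) ≈ 14.000 × 0.3330 ≈ 4.662 mg/L.

4.7 mg/L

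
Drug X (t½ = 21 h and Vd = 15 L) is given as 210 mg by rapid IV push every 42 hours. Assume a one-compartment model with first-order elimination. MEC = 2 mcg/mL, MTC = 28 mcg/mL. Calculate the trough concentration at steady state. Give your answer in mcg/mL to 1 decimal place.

4.7 mcg/mL

The dosing interval is 2 half-lives, so f = 2^(−2) = 0.25.
Accumulation ratio R = 1/(1 − f) = 1/0.75 = 4/3.
Single-dose peak C₀ = D/Vd = 210/15 = 14 mcg/mL.
Steady-state peak Cmax,ss = C₀·R = 14 × 4/3 ≈ 18.667 mcg/mL.
Steady-state trough Cmin,ss = Cmax,ss·f ≈ 18.667 × 0.25 ≈ 4.667 mcg/mL.
Trough 4.7 mcg/mL vs MEC 2 mcg/mL: adequate.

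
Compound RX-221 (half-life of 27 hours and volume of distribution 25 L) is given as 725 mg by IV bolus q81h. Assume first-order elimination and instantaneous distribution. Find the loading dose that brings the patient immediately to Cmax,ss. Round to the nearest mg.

f = (1/2)^(81/27) ≈ 0.125000; accumulation ratio R = 1/(1−f) ≈ 1.14286.
Loading dose to hit Cmax,ss on first dose: D_load = D_maint·R ≈ 725 × 1.14286 ≈ 828.57 mg.

829 mg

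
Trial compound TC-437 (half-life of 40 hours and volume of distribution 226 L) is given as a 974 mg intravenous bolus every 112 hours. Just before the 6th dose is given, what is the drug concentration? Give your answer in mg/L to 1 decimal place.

0.7 mg/L

f = (1/2)^(τ/t½) = (1/2)^(112/40) ≈ 0.1436.
C₀ = D/Vd = 974/226 ≈ 4.310 mg/L.
Before the 6th dose, 5 doses have been given. Superposition: Cmin = C₀·(f + f² + … + f^5).
≈ 4.310 × (0.1436 + 0.0206 + 0.0030 + 0.0004 + 0.0001) ≈ 4.310 × 0.1677 ≈ 0.723 mg/L.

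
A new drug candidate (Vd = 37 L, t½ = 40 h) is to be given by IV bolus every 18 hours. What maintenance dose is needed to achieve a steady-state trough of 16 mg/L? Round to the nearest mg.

τ/t½ = 18/40 ≈ 0.45, so f = (1/2)^(18/40) ≈ 0.732043.
Cmin,ss = (D/Vd)·f/(1−f), so D = Cmin,ss·Vd·(1−f)/f.
D = 16 × 37 × (1−f)/f ≈ 16 × 37 × 0.36604 ≈ 216.70 mg.

217 mg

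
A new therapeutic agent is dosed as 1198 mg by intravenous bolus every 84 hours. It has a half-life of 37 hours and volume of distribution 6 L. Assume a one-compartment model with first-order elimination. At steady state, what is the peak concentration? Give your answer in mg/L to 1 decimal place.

251.9 mg/L

τ/t½ = 84/37 ≈ 2.2703, so fraction remaining f = (1/2)^(84/37) ≈ 0.2073.
Accumulation ratio R = 1/(1 − f) ≈ 1/0.7927 ≈ 1.2615.
Single-dose peak C₀ = D/Vd = 1198/6 ≈ 199.667 mg/L.
Cmax,ss = C₀/(1 − f) ≈ 199.667/0.7927 ≈ 251.882 mg/L.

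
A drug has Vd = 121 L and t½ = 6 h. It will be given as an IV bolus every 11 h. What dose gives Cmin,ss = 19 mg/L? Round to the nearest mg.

5894 mg

τ/t½ = 11/6 ≈ 1.8333, so f = (1/2)^(11/6) ≈ 0.280616.
Cmin,ss = (D/Vd)·f/(1−f), so D = Cmin,ss·Vd·(1−f)/f.
D = 19 × 121 × (1−f)/f ≈ 19 × 121 × 2.56359 ≈ 5893.69 mg.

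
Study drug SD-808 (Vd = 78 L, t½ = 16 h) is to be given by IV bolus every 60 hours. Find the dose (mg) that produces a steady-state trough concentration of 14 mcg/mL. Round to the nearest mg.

τ/t½ = 60/16 ≈ 3.75, so f = (1/2)^(60/16) ≈ 0.074325.
Cmin,ss = (D/Vd)·f/(1−f), so D = Cmin,ss·Vd·(1−f)/f.
D = 14 × 78 × (1−f)/f ≈ 14 × 78 × 12.45442 ≈ 13600.23 mg.

13600 mg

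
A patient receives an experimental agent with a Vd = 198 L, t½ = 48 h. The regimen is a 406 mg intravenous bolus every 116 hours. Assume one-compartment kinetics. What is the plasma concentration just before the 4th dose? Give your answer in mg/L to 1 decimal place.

f = (1/2)^(τ/t½) = (1/2)^(116/48) ≈ 0.1873.
C₀ = D/Vd = 406/198 ≈ 2.051 mg/L.
Before the 4th dose, 3 doses have been given. Superposition: Cmin = C₀·(f + f² + … + f^3).
≈ 2.051 × (0.1873 + 0.0351 + 0.0066) ≈ 2.051 × 0.2290 ≈ 0.470 mg/L.

0.5 mg/L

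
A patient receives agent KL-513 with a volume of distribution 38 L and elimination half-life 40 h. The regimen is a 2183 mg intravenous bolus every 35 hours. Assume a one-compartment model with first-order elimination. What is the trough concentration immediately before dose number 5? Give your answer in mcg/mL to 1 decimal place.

f = (1/2)^(τ/t½) = (1/2)^(35/40) ≈ 0.5453.
C₀ = D/Vd = 2183/38 ≈ 57.447 mcg/mL.
Before the 5th dose, 4 doses have been given. Superposition: Cmin = C₀·(f + f² + … + f^4).
≈ 57.447 × (0.5453 + 0.2974 + 0.1621 + 0.0884) ≈ 57.447 × 1.0932 ≈ 62.801 mcg/mL.

62.8 mcg/mL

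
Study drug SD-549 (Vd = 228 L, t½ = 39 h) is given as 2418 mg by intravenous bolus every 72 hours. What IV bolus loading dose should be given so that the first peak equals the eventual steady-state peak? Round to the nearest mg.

f = (1/2)^(72/39) ≈ 0.278133; accumulation ratio R = 1/(1−f) ≈ 1.38530.
Loading dose to hit Cmax,ss on first dose: D_load = D_maint·R ≈ 2418 × 1.38530 ≈ 3349.66 mg.

3350 mg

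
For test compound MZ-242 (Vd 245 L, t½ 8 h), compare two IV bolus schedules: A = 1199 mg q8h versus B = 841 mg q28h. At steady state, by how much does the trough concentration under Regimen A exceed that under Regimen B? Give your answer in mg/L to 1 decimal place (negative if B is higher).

4.6 mg/L

Regimen A: f = (1/2)^(8/8) ≈ 0.5000; Cmin,ss = (1199/245)·f/(1−f) ≈ 4.894 mg/L.
Regimen B: f = (1/2)^(28/8) ≈ 0.0884; Cmin,ss = (841/245)·f/(1−f) ≈ 0.333 mg/L.
Difference ≈ 4.894 − 0.333 ≈ 4.561 mg/L.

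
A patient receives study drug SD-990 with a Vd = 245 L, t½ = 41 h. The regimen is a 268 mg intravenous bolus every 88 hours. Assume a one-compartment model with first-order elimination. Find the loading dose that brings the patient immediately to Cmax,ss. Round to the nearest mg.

f = (1/2)^(88/41) ≈ 0.225885; accumulation ratio R = 1/(1−f) ≈ 1.29180.
Loading dose to hit Cmax,ss on first dose: D_load = D_maint·R ≈ 268 × 1.29180 ≈ 346.20 mg.

346 mg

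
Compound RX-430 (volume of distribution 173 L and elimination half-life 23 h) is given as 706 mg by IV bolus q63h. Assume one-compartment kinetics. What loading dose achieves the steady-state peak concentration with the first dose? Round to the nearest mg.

f = (1/2)^(63/23) ≈ 0.149775; accumulation ratio R = 1/(1−f) ≈ 1.17616.
Loading dose to hit Cmax,ss on first dose: D_load = D_maint·R ≈ 706 × 1.17616 ≈ 830.37 mg.

830 mg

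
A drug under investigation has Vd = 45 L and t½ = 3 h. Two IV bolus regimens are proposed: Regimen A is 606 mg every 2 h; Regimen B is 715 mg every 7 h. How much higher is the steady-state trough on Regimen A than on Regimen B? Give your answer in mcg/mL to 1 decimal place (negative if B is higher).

Regimen A: f = (1/2)^(2/3) ≈ 0.6300; Cmin,ss = (606/45)·f/(1−f) ≈ 22.930 mcg/mL.
Regimen B: f = (1/2)^(7/3) ≈ 0.1984; Cmin,ss = (715/45)·f/(1−f) ≈ 3.933 mcg/mL.
Difference ≈ 22.930 − 3.933 ≈ 18.997 mcg/mL.

19.0 mcg/mL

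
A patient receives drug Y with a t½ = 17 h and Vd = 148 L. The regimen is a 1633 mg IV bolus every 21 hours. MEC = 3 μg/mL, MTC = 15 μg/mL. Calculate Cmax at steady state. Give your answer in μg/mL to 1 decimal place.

τ/t½ = 21/17 ≈ 1.2353, so fraction remaining f = (1/2)^(21/17) ≈ 0.4248.
At steady state, accumulation factor R = 1/(1 − e^(−kτ)) ≈ 1.7385.
Single-dose peak C₀ = D/Vd = 1633/148 ≈ 11.034 μg/mL.
Steady-state peak Cmax,ss = C₀·R ≈ 11.034 × 1.7385 ≈ 19.183 μg/mL.
Peak 19.2 μg/mL vs MTC 15 μg/mL: exceeds toxic threshold.

19.2 μg/mL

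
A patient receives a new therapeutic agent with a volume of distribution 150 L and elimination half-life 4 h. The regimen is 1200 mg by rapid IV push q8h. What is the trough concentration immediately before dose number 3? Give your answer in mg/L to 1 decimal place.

f = (1/2)^(τ/t½) = (1/2)^(8/4) ≈ 0.2500.
C₀ = D/Vd = 1200/150 ≈ 8.000 mg/L.
Before the 3rd dose, 2 doses have been given. Superposition: Cmin = C₀·(f + f²).
≈ 8.000 × (0.2500 + 0.0625) ≈ 8.000 × 0.3125 ≈ 2.500 mg/L.

2.5 mg/L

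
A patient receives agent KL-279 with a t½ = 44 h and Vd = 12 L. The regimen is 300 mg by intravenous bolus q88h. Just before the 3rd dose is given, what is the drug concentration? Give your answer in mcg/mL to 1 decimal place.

7.8 mcg/mL

f = (1/2)^(τ/t½) = (1/2)^(88/44) ≈ 0.2500.
C₀ = D/Vd = 300/12 ≈ 25.000 mcg/mL.
Before the 3rd dose, 2 doses have been given. Superposition: Cmin = C₀·(f + f²).
≈ 25.000 × (0.2500 + 0.0625) ≈ 25.000 × 0.3125 ≈ 7.812 mcg/mL.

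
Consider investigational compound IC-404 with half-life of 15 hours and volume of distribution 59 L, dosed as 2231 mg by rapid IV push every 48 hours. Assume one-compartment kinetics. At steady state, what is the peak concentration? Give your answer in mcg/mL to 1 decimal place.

Over one 48-h interval, 48/15 ≈ 3.2 half-lives elapse, leaving f ≈ 0.1088 of each dose.
Accumulation ratio R = 1/(1 − f) ≈ 1/0.8912 ≈ 1.1221.
Single-dose peak C₀ = D/Vd = 2231/59 ≈ 37.814 mcg/mL.
Steady-state peak Cmax,ss = C₀·R ≈ 37.814 × 1.1221 ≈ 42.431 mcg/mL.

42.4 mcg/mL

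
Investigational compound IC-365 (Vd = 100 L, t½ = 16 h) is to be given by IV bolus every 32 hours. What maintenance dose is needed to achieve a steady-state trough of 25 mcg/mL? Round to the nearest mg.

7500 mg

τ/t½ = 32/16 ≈ 2, so f = (1/2)^(32/16) ≈ 0.250000.
Cmin,ss = (D/Vd)·f/(1−f), so D = Cmin,ss·Vd·(1−f)/f.
D = 25 × 100 × (1−f)/f ≈ 25 × 100 × 3.00000 ≈ 7500.00 mg.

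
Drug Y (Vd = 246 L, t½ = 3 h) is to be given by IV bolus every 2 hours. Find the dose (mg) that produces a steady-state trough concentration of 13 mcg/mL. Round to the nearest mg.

1879 mg

τ/t½ = 2/3 ≈ 0.66667, so f = (1/2)^(2/3) ≈ 0.629961.
Cmin,ss = (D/Vd)·f/(1−f), so D = Cmin,ss·Vd·(1−f)/f.
D = 13 × 246 × (1−f)/f ≈ 13 × 246 × 0.58740 ≈ 1878.51 mg.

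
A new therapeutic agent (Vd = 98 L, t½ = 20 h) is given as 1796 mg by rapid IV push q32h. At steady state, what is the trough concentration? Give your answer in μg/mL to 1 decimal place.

Over one 32-h interval, 32/20 ≈ 1.6 half-lives elapse, leaving f ≈ 0.3299 of each dose.
At steady state, accumulation factor R = 1/(1 − e^(−kτ)) ≈ 1.4923.
Single-dose peak C₀ = D/Vd = 1796/98 ≈ 18.327 μg/mL.
Steady-state peak Cmax,ss = C₀·R ≈ 18.327 × 1.4923 ≈ 27.349 μg/mL.
One interval later, Cmin,ss = Cmax,ss·e^(−kτ) ≈ 27.349 × 0.3299 ≈ 9.022 μg/mL.

9.0 μg/mL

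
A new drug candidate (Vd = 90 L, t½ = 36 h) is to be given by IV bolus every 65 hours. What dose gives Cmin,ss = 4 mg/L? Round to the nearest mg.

τ/t½ = 65/36 ≈ 1.8056, so f = (1/2)^(65/36) ≈ 0.286071.
Cmin,ss = (D/Vd)·f/(1−f), so D = Cmin,ss·Vd·(1−f)/f.
D = 4 × 90 × (1−f)/f ≈ 4 × 90 × 2.49564 ≈ 898.43 mg.

898 mg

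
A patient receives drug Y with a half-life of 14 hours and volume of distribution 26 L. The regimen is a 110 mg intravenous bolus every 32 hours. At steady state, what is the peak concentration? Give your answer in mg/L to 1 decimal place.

5.3 mg/L

τ/t½ = 32/14 ≈ 2.2857, so fraction remaining f = (1/2)^(32/14) ≈ 0.2051.
Accumulation ratio R = 1/(1 − f) ≈ 1/0.7949 ≈ 1.2580.
Single-dose peak C₀ = D/Vd = 110/26 ≈ 4.231 mg/L.
Cmax,ss = C₀/(1 − f) ≈ 4.231/0.7949 ≈ 5.323 mg/L.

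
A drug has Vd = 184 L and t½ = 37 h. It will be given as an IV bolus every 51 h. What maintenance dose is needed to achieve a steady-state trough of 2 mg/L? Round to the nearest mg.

589 mg

τ/t½ = 51/37 ≈ 1.3784, so f = (1/2)^(51/37) ≈ 0.384651.
Cmin,ss = (D/Vd)·f/(1−f), so D = Cmin,ss·Vd·(1−f)/f.
D = 2 × 184 × (1−f)/f ≈ 2 × 184 × 1.59976 ≈ 588.71 mg.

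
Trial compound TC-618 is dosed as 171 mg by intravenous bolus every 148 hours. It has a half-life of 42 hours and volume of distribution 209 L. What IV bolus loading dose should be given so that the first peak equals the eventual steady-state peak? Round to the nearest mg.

187 mg

f = (1/2)^(148/42) ≈ 0.086942; accumulation ratio R = 1/(1−f) ≈ 1.09522.
Loading dose to hit Cmax,ss on first dose: D_load = D_maint·R ≈ 171 × 1.09522 ≈ 187.28 mg.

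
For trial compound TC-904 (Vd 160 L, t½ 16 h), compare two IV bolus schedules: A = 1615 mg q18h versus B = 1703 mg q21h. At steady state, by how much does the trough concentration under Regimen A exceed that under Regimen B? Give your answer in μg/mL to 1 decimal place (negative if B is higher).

1.4 μg/mL

Regimen A: f = (1/2)^(18/16) ≈ 0.4585; Cmin,ss = (1615/160)·f/(1−f) ≈ 8.547 μg/mL.
Regimen B: f = (1/2)^(21/16) ≈ 0.4026; Cmin,ss = (1703/160)·f/(1−f) ≈ 7.173 μg/mL.
Difference ≈ 8.547 − 7.173 ≈ 1.374 μg/mL.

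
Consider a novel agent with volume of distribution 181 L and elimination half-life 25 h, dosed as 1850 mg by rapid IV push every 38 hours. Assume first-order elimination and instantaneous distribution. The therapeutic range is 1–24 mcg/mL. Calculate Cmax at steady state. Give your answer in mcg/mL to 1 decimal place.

15.7 mcg/mL

Over one 38-h interval, 38/25 ≈ 1.52 half-lives elapse, leaving f ≈ 0.3487 of each dose.
At steady state, accumulation factor R = 1/(1 − e^(−kτ)) ≈ 1.5354.
Each bolus raises the concentration by D/Vd = 1850/181 ≈ 10.221 mcg/mL.
Steady-state peak Cmax,ss = C₀·R ≈ 10.221 × 1.5354 ≈ 15.693 mcg/mL.
Peak 15.7 mcg/mL vs MTC 24 mcg/mL: below toxic threshold.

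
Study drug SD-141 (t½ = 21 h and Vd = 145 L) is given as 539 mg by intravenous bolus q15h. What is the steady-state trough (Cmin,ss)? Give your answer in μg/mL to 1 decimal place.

τ/t½ = 15/21 ≈ 0.71429, so fraction remaining f = (1/2)^(15/21) ≈ 0.6095.
Accumulation ratio R = 1/(1 − f) ≈ 1/0.3905 ≈ 2.5608.
Each bolus raises the concentration by D/Vd = 539/145 ≈ 3.717 μg/mL.
Cmax,ss = C₀/(1 − f) ≈ 3.717/0.3905 ≈ 9.519 μg/mL.
One interval later, Cmin,ss = Cmax,ss·e^(−kτ) ≈ 9.519 × 0.6095 ≈ 5.802 μg/mL.

5.8 μg/mL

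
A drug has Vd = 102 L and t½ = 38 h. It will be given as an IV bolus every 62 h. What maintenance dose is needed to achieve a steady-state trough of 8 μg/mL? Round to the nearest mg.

τ/t½ = 62/38 ≈ 1.6316, so f = (1/2)^(62/38) ≈ 0.322735.
Cmin,ss = (D/Vd)·f/(1−f), so D = Cmin,ss·Vd·(1−f)/f.
D = 8 × 102 × (1−f)/f ≈ 8 × 102 × 2.09852 ≈ 1712.39 mg.

1712 mg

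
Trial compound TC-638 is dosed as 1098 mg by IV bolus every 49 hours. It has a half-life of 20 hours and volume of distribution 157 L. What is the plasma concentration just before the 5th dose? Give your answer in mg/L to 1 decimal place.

1.6 mg/L

f = (1/2)^(τ/t½) = (1/2)^(49/20) ≈ 0.1830.
C₀ = D/Vd = 1098/157 ≈ 6.994 mg/L.
Before the 5th dose, 4 doses have been given. Superposition: Cmin = C₀·(f + f² + … + f^4).
≈ 6.994 × (0.1830 + 0.0335 + 0.0061 + 0.0011) ≈ 6.994 × 0.2237 ≈ 1.565 mg/L.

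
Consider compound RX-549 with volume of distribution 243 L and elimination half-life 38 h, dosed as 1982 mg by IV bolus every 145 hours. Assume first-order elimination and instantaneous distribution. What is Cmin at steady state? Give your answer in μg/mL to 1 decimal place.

0.6 μg/mL

k = ln2/t½ = ln2/38 ≈ 0.018241 h⁻¹; fraction remaining f = e^(−kτ) = e^(−0.018241×145) ≈ 0.0710.
At steady state, accumulation factor R = 1/(1 − e^(−kτ)) ≈ 1.0764.
Single-dose peak C₀ = D/Vd = 1982/243 ≈ 8.156 μg/mL.
Steady-state peak Cmax,ss = C₀·R ≈ 8.156 × 1.0764 ≈ 8.779 μg/mL.
One interval later, Cmin,ss = Cmax,ss·e^(−kτ) ≈ 8.779 × 0.0710 ≈ 0.623 μg/mL.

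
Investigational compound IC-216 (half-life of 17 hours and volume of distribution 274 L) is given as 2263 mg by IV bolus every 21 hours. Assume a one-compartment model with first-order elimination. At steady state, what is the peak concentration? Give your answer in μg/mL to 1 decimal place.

14.4 μg/mL

τ/t½ = 21/17 ≈ 1.2353, so fraction remaining f = (1/2)^(21/17) ≈ 0.4248.
At steady state, accumulation factor R = 1/(1 − e^(−kτ)) ≈ 1.7385.
Each bolus raises the concentration by D/Vd = 2263/274 ≈ 8.259 μg/mL.
Steady-state peak Cmax,ss = C₀·R ≈ 8.259 × 1.7385 ≈ 14.358 μg/mL.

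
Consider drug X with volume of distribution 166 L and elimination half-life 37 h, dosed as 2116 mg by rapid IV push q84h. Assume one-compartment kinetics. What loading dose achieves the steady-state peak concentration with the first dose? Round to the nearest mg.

2669 mg

f = (1/2)^(84/37) ≈ 0.207291; accumulation ratio R = 1/(1−f) ≈ 1.26150.
Loading dose to hit Cmax,ss on first dose: D_load = D_maint·R ≈ 2116 × 1.26150 ≈ 2669.33 mg.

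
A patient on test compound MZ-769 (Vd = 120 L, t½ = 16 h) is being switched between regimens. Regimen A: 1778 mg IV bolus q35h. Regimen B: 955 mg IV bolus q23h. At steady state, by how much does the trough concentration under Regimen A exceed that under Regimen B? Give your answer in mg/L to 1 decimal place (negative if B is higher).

Regimen A: f = (1/2)^(35/16) ≈ 0.2195; Cmin,ss = (1778/120)·f/(1−f) ≈ 4.167 mg/L.
Regimen B: f = (1/2)^(23/16) ≈ 0.3692; Cmin,ss = (955/120)·f/(1−f) ≈ 4.658 mg/L.
Difference ≈ 4.167 − 4.658 ≈ -0.491 mg/L.

-0.5 mg/L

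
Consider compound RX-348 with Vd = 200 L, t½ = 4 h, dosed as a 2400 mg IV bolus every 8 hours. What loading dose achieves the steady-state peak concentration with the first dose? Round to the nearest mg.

f = (1/2)^(8/4) ≈ 0.250000; accumulation ratio R = 1/(1−f) ≈ 1.33333.
Loading dose to hit Cmax,ss on first dose: D_load = D_maint·R ≈ 2400 × 1.33333 ≈ 3199.99 mg.

3200 mg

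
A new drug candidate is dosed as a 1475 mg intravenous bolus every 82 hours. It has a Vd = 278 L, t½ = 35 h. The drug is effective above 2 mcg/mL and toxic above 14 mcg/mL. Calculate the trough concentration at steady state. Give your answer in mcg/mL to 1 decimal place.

k = ln2/t½ = ln2/35 ≈ 0.019804 h⁻¹; fraction remaining f = e^(−kτ) = e^(−0.019804×82) ≈ 0.1971.
Accumulation ratio R = 1/(1 − f) ≈ 1/0.8029 ≈ 1.2455.
Single-dose peak C₀ = D/Vd = 1475/278 ≈ 5.306 mcg/mL.
Steady-state peak Cmax,ss = C₀·R ≈ 5.306 × 1.2455 ≈ 6.609 mcg/mL.
Steady-state trough Cmin,ss = Cmax,ss·f ≈ 6.609 × 0.1971 ≈ 1.303 mcg/mL.
Trough 1.3 mcg/mL vs MEC 2 mcg/mL: subtherapeutic.

1.3 mcg/mL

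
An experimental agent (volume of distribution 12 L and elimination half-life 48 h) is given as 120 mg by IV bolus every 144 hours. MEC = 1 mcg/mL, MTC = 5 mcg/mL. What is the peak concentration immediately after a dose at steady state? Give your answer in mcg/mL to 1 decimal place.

11.4 mcg/mL

The dosing interval is 3 half-lives, so f = 2^(−3) = 0.125.
Accumulation ratio R = 1/(1 − f) = 1/0.875 = 8/7.
Single-dose peak C₀ = D/Vd = 120/12 = 10 mcg/mL.
Steady-state peak Cmax,ss = C₀·R = 10 × 8/7 ≈ 11.429 mcg/mL.
Peak 11.4 mcg/mL vs MTC 5 mcg/mL: exceeds toxic threshold.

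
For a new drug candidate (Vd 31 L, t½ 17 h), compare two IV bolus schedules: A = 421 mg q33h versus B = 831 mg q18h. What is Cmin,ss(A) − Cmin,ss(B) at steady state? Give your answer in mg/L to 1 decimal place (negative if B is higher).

Regimen A: f = (1/2)^(33/17) ≈ 0.2604; Cmin,ss = (421/31)·f/(1−f) ≈ 4.782 mg/L.
Regimen B: f = (1/2)^(18/17) ≈ 0.4800; Cmin,ss = (831/31)·f/(1−f) ≈ 24.744 mg/L.
Difference ≈ 4.782 − 24.744 ≈ -19.962 mg/L.

-20.0 mg/L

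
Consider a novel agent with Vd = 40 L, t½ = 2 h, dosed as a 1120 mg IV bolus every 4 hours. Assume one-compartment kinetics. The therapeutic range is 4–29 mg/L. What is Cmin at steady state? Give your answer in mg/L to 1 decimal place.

9.3 mg/L

The dosing interval is 2 half-lives, so f = 2^(−2) = 0.25.
At steady state, R = 1/(1 − 0.25) = 4/3.
Single-dose peak C₀ = D/Vd = 1120/40 = 28 mg/L.
Steady-state peak Cmax,ss = C₀·R = 28 × 4/3 ≈ 37.333 mg/L.
Steady-state trough Cmin,ss = Cmax,ss·f ≈ 37.333 × 0.25 ≈ 9.333 mg/L.
Trough 9.3 mg/L vs MEC 4 mg/L: adequate.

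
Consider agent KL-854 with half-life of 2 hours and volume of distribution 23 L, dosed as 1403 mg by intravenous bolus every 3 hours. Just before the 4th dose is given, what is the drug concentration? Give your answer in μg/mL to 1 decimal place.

31.9 μg/mL

f = (1/2)^(τ/t½) = (1/2)^(3/2) ≈ 0.3536.
C₀ = D/Vd = 1403/23 ≈ 61.000 μg/mL.
Before the 4th dose, 3 doses have been given. Superposition: Cmin = C₀·(f + f² + … + f^3).
≈ 61.000 × (0.3536 + 0.1250 + 0.0442) ≈ 61.000 × 0.5228 ≈ 31.891 μg/mL.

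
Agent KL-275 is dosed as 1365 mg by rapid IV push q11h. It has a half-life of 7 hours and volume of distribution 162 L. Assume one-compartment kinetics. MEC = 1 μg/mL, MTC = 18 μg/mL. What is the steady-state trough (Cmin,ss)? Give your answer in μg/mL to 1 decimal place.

4.3 μg/mL

Over one 11-h interval, 11/7 ≈ 1.5714 half-lives elapse, leaving f ≈ 0.3365 of each dose.
Accumulation ratio R = 1/(1 − f) ≈ 1/0.6635 ≈ 1.5072.
Each bolus raises the concentration by D/Vd = 1365/162 ≈ 8.426 μg/mL.
Steady-state peak Cmax,ss = C₀·R ≈ 8.426 × 1.5072 ≈ 12.700 μg/mL.
One interval later, Cmin,ss = Cmax,ss·e^(−kτ) ≈ 12.700 × 0.3365 ≈ 4.274 μg/mL.
Trough 4.3 μg/mL vs MEC 1 μg/mL: adequate.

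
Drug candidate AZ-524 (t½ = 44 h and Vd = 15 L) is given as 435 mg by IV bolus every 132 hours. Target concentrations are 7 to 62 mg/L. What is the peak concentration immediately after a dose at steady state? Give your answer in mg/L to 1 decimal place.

33.1 mg/L

The dosing interval is 3 half-lives, so f = 2^(−3) = 0.125.
At steady state, R = 1/(1 − 0.125) = 8/7.
Single-dose peak C₀ = D/Vd = 435/15 = 29 mg/L.
Steady-state peak Cmax,ss = C₀·R = 29 × 8/7 ≈ 33.143 mg/L.
Peak 33.1 mg/L vs MTC 62 mg/L: below toxic threshold.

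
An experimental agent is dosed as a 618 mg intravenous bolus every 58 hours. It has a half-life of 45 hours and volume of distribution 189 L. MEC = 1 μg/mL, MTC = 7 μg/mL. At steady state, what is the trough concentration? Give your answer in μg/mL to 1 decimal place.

Over one 58-h interval, 58/45 ≈ 1.2889 half-lives elapse, leaving f ≈ 0.4093 of each dose.
Single-dose peak C₀ = D/Vd = 618/189 ≈ 3.270 μg/mL.
Steady-state trough Cmin,ss = C₀·f/(1−f) ≈ 3.270 × 0.4093/0.5907 ≈ 2.266 μg/mL.
Trough 2.3 μg/mL vs MEC 1 μg/mL: adequate.

2.3 μg/mL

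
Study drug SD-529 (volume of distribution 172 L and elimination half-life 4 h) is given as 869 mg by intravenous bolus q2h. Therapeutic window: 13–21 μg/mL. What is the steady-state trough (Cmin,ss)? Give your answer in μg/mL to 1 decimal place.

12.2 μg/mL

τ/t½ = 2/4 ≈ 0.5, so fraction remaining f = (1/2)^(2/4) ≈ 0.7071.
Accumulation ratio R = 1/(1 − f) ≈ 1/0.2929 ≈ 3.4141.
Single-dose peak C₀ = D/Vd = 869/172 ≈ 5.052 μg/mL.
Cmax,ss = C₀/(1 − f) ≈ 5.052/0.2929 ≈ 17.248 μg/mL.
One interval later, Cmin,ss = Cmax,ss·e^(−kτ) ≈ 17.248 × 0.7071 ≈ 12.196 μg/mL.
Trough 12.2 μg/mL vs MEC 13 μg/mL: subtherapeutic.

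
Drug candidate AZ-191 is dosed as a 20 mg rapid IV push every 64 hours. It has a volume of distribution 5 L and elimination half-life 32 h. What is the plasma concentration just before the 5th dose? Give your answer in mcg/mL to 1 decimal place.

f = (1/2)^(τ/t½) = (1/2)^(64/32) ≈ 0.2500.
C₀ = D/Vd = 20/5 ≈ 4.000 mcg/mL.
Before the 5th dose, 4 doses have been given. Superposition: Cmin = C₀·(f + f² + … + f^4).
≈ 4.000 × (0.2500 + 0.0625 + 0.0156 + 0.0039) ≈ 4.000 × 0.3320 ≈ 1.328 mcg/mL.

1.3 mcg/mL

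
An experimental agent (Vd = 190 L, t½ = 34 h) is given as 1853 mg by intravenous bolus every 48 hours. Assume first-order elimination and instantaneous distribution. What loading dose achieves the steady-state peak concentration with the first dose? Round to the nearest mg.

f = (1/2)^(48/34) ≈ 0.375852; accumulation ratio R = 1/(1−f) ≈ 1.60218.
Loading dose to hit Cmax,ss on first dose: D_load = D_maint·R ≈ 1853 × 1.60218 ≈ 2968.84 mg.

2969 mg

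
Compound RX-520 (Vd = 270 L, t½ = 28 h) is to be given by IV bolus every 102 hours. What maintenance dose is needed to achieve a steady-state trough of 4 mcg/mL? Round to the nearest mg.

12411 mg

τ/t½ = 102/28 ≈ 3.6429, so f = (1/2)^(102/28) ≈ 0.080055.
Cmin,ss = (D/Vd)·f/(1−f), so D = Cmin,ss·Vd·(1−f)/f.
D = 4 × 270 × (1−f)/f ≈ 4 × 270 × 11.49141 ≈ 12410.72 mg.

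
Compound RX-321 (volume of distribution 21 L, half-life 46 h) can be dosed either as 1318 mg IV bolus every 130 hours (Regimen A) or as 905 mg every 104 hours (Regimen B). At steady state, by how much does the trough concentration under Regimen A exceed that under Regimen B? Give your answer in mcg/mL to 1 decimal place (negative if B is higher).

Regimen A: f = (1/2)^(130/46) ≈ 0.1410; Cmin,ss = (1318/21)·f/(1−f) ≈ 10.302 mcg/mL.
Regimen B: f = (1/2)^(104/46) ≈ 0.2086; Cmin,ss = (905/21)·f/(1−f) ≈ 11.359 mcg/mL.
Difference ≈ 10.302 − 11.359 ≈ -1.057 mcg/mL.

-1.1 mcg/mL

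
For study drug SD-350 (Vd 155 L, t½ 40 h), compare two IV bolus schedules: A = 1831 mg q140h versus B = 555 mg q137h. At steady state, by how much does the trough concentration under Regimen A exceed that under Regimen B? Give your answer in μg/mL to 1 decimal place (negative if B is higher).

0.8 μg/mL

Regimen A: f = (1/2)^(140/40) ≈ 0.0884; Cmin,ss = (1831/155)·f/(1−f) ≈ 1.146 μg/mL.
Regimen B: f = (1/2)^(137/40) ≈ 0.0931; Cmin,ss = (555/155)·f/(1−f) ≈ 0.368 μg/mL.
Difference ≈ 1.146 − 0.368 ≈ 0.778 μg/mL.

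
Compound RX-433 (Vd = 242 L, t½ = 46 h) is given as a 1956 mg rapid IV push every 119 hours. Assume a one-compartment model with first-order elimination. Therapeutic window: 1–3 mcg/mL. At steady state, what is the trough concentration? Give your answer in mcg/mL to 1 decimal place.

1.6 mcg/mL

Over one 119-h interval, 119/46 ≈ 2.587 half-lives elapse, leaving f ≈ 0.1664 of each dose.
Accumulation ratio R = 1/(1 − f) ≈ 1/0.8336 ≈ 1.1996.
Single-dose peak C₀ = D/Vd = 1956/242 ≈ 8.083 mcg/mL.
Cmax,ss = C₀/(1 − f) ≈ 8.083/0.8336 ≈ 9.696 mcg/mL.
One interval later, Cmin,ss = Cmax,ss·e^(−kτ) ≈ 9.696 × 0.1664 ≈ 1.613 mcg/mL.
Trough 1.6 mcg/mL vs MEC 1 mcg/mL: adequate.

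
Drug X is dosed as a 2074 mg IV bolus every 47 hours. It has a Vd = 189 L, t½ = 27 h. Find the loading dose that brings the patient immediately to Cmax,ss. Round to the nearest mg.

f = (1/2)^(47/27) ≈ 0.299216; accumulation ratio R = 1/(1−f) ≈ 1.42697.
Loading dose to hit Cmax,ss on first dose: D_load = D_maint·R ≈ 2074 × 1.42697 ≈ 2959.54 mg.

2960 mg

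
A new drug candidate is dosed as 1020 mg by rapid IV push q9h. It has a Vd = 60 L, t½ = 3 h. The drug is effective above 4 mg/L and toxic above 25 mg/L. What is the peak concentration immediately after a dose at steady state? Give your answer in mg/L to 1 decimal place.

19.4 mg/L

τ = 9 h = 3 half-lives, so f = (1/2)^3 = 0.125.
At steady state, R = 1/(1 − 0.125) = 8/7.
Single-dose peak C₀ = D/Vd = 1020/60 = 17 mg/L.
Steady-state peak Cmax,ss = C₀·R = 17 × 8/7 ≈ 19.429 mg/L.
Peak 19.4 mg/L vs MTC 25 mg/L: below toxic threshold.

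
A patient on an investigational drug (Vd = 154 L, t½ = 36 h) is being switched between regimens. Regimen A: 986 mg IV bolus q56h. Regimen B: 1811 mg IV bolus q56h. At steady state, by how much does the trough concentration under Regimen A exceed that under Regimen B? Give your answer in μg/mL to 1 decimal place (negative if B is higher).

-2.8 μg/mL

Regimen A: f = (1/2)^(56/36) ≈ 0.3402; Cmin,ss = (986/154)·f/(1−f) ≈ 3.301 μg/mL.
Regimen B: f = (1/2)^(56/36) ≈ 0.3402; Cmin,ss = (1811/154)·f/(1−f) ≈ 6.063 μg/mL.
Difference ≈ 3.301 − 6.063 ≈ -2.762 μg/mL.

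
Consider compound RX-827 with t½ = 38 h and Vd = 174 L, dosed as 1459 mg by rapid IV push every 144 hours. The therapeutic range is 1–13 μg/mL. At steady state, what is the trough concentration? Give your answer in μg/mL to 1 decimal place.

k = ln2/t½ = ln2/38 ≈ 0.018241 h⁻¹; fraction remaining f = e^(−kτ) = e^(−0.018241×144) ≈ 0.0723.
Each bolus raises the concentration by D/Vd = 1459/174 ≈ 8.385 μg/mL.
Steady-state trough Cmin,ss = C₀·f/(1−f) ≈ 8.385 × 0.0723/0.9277 ≈ 0.653 μg/mL.
Trough 0.7 μg/mL vs MEC 1 μg/mL: subtherapeutic.

0.7 μg/mL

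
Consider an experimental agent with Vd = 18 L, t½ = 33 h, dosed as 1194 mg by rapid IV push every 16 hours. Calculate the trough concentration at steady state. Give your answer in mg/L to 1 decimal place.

166.1 mg/L

τ/t½ = 16/33 ≈ 0.48485, so fraction remaining f = (1/2)^(16/33) ≈ 0.7146.
Accumulation ratio R = 1/(1 − f) ≈ 1/0.2854 ≈ 3.5039.
Each bolus raises the concentration by D/Vd = 1194/18 ≈ 66.333 mg/L.
Steady-state peak Cmax,ss = C₀·R ≈ 66.333 × 3.5039 ≈ 232.424 mg/L.
One interval later, Cmin,ss = Cmax,ss·e^(−kτ) ≈ 232.424 × 0.7146 ≈ 166.090 mg/L.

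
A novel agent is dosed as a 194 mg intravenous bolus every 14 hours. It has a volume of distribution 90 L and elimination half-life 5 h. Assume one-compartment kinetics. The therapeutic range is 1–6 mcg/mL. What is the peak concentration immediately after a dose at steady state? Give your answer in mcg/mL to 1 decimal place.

2.5 mcg/mL

Over one 14-h interval, 14/5 ≈ 2.8 half-lives elapse, leaving f ≈ 0.1436 of each dose.
At steady state, accumulation factor R = 1/(1 − e^(−kτ)) ≈ 1.1677.
Each bolus raises the concentration by D/Vd = 194/90 ≈ 2.156 mcg/mL.
Steady-state peak Cmax,ss = C₀·R ≈ 2.156 × 1.1677 ≈ 2.518 mcg/mL.
Peak 2.5 mcg/mL vs MTC 6 mcg/mL: below toxic threshold.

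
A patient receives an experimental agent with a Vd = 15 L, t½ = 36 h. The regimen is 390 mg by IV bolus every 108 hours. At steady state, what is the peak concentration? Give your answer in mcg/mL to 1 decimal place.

τ = 108 h = 3 half-lives, so f = (1/2)^3 = 0.125.
Accumulation ratio R = 1/(1 − f) = 1/0.875 = 8/7.
Single-dose peak C₀ = D/Vd = 390/15 = 26 mcg/mL.
Steady-state peak Cmax,ss = C₀·R = 26 × 8/7 ≈ 29.714 mcg/mL.

29.7 mcg/mL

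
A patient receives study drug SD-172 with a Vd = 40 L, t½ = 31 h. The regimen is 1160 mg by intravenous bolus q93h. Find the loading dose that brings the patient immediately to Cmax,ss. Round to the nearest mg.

1326 mg

f = (1/2)^(93/31) ≈ 0.125000; accumulation ratio R = 1/(1−f) ≈ 1.14286.
Loading dose to hit Cmax,ss on first dose: D_load = D_maint·R ≈ 1160 × 1.14286 ≈ 1325.72 mg.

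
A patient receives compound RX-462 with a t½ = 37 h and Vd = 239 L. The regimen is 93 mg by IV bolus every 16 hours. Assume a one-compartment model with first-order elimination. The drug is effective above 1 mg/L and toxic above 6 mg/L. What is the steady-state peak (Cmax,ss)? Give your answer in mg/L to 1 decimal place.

1.5 mg/L

k = ln2/t½ = ln2/37 ≈ 0.018734 h⁻¹; fraction remaining f = e^(−kτ) = e^(−0.018734×16) ≈ 0.7410.
Accumulation ratio R = 1/(1 − f) ≈ 1/0.2590 ≈ 3.8610.
Each bolus raises the concentration by D/Vd = 93/239 ≈ 0.389 mg/L.
Steady-state peak Cmax,ss = C₀·R ≈ 0.389 × 3.8610 ≈ 1.502 mg/L.
Peak 1.5 mg/L vs MTC 6 mg/L: below toxic threshold.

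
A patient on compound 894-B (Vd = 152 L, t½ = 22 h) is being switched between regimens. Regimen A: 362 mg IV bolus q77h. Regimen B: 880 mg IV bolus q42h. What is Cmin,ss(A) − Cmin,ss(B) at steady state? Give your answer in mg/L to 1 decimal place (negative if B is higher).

-1.9 mg/L

Regimen A: f = (1/2)^(77/22) ≈ 0.0884; Cmin,ss = (362/152)·f/(1−f) ≈ 0.231 mg/L.
Regimen B: f = (1/2)^(42/22) ≈ 0.2663; Cmin,ss = (880/152)·f/(1−f) ≈ 2.101 mg/L.
Difference ≈ 0.231 − 2.101 ≈ -1.870 mg/L.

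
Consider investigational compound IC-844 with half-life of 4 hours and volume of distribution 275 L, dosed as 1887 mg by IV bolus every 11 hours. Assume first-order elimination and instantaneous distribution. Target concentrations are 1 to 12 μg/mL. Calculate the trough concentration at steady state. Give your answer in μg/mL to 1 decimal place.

1.2 μg/mL

k = ln2/t½ = ln2/4 ≈ 0.173287 h⁻¹; fraction remaining f = e^(−kτ) = e^(−0.173287×11) ≈ 0.1487.
Each bolus raises the concentration by D/Vd = 1887/275 ≈ 6.862 μg/mL.
Steady-state trough Cmin,ss = C₀·f/(1−f) ≈ 6.862 × 0.1487/0.8513 ≈ 1.199 μg/mL.
Trough 1.2 μg/mL vs MEC 1 μg/mL: adequate.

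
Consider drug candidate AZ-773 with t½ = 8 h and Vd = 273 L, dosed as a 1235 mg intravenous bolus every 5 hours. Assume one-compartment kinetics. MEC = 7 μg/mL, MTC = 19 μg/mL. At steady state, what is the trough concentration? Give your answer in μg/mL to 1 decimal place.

8.3 μg/mL

k = ln2/t½ = ln2/8 ≈ 0.086643 h⁻¹; fraction remaining f = e^(−kτ) = e^(−0.086643×5) ≈ 0.6484.
At steady state, accumulation factor R = 1/(1 − e^(−kτ)) ≈ 2.8441.
Single-dose peak C₀ = D/Vd = 1235/273 ≈ 4.524 μg/mL.
Cmax,ss = C₀/(1 − f) ≈ 4.524/0.3516 ≈ 12.867 μg/mL.
One interval later, Cmin,ss = Cmax,ss·e^(−kτ) ≈ 12.867 × 0.6484 ≈ 8.343 μg/mL.
Trough 8.3 μg/mL vs MEC 7 μg/mL: adequate.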